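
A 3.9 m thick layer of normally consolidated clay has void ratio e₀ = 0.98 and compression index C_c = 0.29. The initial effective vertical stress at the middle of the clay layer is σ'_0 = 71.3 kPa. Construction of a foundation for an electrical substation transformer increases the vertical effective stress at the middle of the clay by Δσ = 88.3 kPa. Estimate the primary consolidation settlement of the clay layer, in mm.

S_c ≈ 200 mm

Final effective stress: σ'_f = σ'_0 + Δσ = 71.3 + 88.3 = 159.6 kPa.
Normally consolidated clay, so the full stress increment lies on the virgin compression line:
S_c = C_c·H/(1+e₀)·log₁₀(σ'_f/σ'_0) = 0.29×3.9/(1+0.98)×log₁₀(159.6/71.3)
    = 0.57121 × 0.34994 = 0.1999 m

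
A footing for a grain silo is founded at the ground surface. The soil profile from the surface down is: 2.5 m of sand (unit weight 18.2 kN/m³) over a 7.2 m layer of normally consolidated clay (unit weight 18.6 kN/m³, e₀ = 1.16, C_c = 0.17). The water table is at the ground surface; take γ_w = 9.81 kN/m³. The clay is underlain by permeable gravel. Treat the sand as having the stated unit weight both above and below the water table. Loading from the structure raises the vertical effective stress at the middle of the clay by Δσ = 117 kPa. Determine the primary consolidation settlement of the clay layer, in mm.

Mid-depth of clay below the ground surface: z = 2.5 + 7.2/2 = 6.1 m.
Total vertical stress at mid-clay: σ_v = 18.2×2.5 + 18.6×3.6 = 112.46 kPa.
Pore pressure: u = 9.81×(6.1 − 0) = 59.841 kPa.
Initial effective stress: σ'_0 = σ_v − u = 112.46 − 59.841 = 52.619 kPa.
Final effective stress: σ'_f = σ'_0 + Δσ = 52.619 + 117 = 169.62 kPa.
Normally consolidated clay, so the full stress increment lies on the virgin compression line:
S_c = C_c·H/(1+e₀)·log₁₀(σ'_f/σ'_0) = 0.17×7.2/(1+1.16)×log₁₀(169.62/52.619)
    = 0.56667 × 0.50833 = 0.2881 m

S_c ≈ 288 mm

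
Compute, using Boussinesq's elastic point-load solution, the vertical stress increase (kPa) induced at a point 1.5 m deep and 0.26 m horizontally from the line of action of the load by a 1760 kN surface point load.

Δσ_z ≈ 347 kPa

Boussinesq vertical stress below a point load on an elastic half-space:
Δσ_z = 3P/(2πz²) · [1 + (r/z)²]^(−5/2)
r/z = 0.26/1.5 = 0.17333; [1+(r/z)²]^(−5/2) = 0.92867.
Δσ_z = 3×1760/(2π×1.5²) × 0.92867 = 373.48 × 0.92867 = 346.8 kPa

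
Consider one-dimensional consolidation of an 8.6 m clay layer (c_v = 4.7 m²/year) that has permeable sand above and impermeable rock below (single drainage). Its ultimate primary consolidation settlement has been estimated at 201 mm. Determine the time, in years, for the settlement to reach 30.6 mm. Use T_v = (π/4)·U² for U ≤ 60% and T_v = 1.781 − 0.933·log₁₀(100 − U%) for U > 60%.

Drainage path length: H_d = H = 8.6 m (single drainage).
U = S(t)/S_ult = 30.6/201 = 0.1522.
U ≤ 60%: T_v = (π/4)·U² = (π/4)×0.15224² = 0.018203.
t = T_v·H_d²/c_v = 0.018203×8.6²/4.7 = 0.2864 years.

t ≈ 0.286 years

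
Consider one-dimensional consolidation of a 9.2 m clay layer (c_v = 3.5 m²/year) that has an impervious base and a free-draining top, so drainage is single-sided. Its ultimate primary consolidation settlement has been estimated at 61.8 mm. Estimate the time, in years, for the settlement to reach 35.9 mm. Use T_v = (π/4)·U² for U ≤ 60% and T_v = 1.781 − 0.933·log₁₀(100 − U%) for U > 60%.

Drainage path length: H_d = H = 9.2 m (single drainage).
U = S(t)/S_ult = 35.9/61.8 = 0.5809.
U ≤ 60%: T_v = (π/4)·U² = (π/4)×0.58091² = 0.26503.
t = T_v·H_d²/c_v = 0.26503×9.2²/3.5 = 6.409 years.

t ≈ 6.41 years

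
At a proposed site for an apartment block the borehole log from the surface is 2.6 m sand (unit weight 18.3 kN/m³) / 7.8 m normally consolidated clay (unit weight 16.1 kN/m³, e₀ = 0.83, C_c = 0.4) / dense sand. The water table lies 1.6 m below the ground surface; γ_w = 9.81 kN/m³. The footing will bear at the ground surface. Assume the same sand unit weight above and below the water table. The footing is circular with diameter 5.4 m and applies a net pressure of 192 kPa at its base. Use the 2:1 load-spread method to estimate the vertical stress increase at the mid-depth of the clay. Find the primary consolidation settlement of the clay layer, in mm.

S_c ≈ 364 mm

Mid-depth of clay below the ground surface: z = 2.6 + 7.8/2 = 6.5 m.
Total vertical stress at mid-clay: σ_v = 18.3×2.6 + 16.1×3.9 = 110.37 kPa.
Pore pressure: u = 9.81×(6.5 − 1.6) = 48.069 kPa.
Initial effective stress: σ'_0 = σ_v − u = 110.37 − 48.069 = 62.301 kPa.
Stress increase at mid-clay by the 2:1 spreading method:
Δσ ≈ qD²/(D+z)² = 192×5.4²/(5.4+6.5)² = 39.536 kPa
Final effective stress: σ'_f = σ'_0 + Δσ = 62.301 + 39.536 = 101.84 kPa.
Normally consolidated clay, so the full stress increment lies on the virgin compression line:
S_c = C_c·H/(1+e₀)·log₁₀(σ'_f/σ'_0) = 0.4×7.8/(1+0.83)×log₁₀(101.84/62.301)
    = 1.7049 × 0.21342 = 0.3639 m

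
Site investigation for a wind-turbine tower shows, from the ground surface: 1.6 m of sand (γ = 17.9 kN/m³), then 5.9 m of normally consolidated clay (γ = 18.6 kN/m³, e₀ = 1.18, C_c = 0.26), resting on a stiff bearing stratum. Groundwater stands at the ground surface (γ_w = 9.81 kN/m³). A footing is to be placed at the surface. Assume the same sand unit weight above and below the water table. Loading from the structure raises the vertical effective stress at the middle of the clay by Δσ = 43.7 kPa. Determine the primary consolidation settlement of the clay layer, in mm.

S_c ≈ 230 mm

Mid-depth of clay below the ground surface: z = 1.6 + 5.9/2 = 4.55 m.
Total vertical stress at mid-clay: σ_v = 17.9×1.6 + 18.6×2.95 = 83.51 kPa.
Pore pressure: u = 9.81×(4.55 − 0) = 44.636 kPa.
Initial effective stress: σ'_0 = σ_v − u = 83.51 − 44.636 = 38.874 kPa.
Final effective stress: σ'_f = σ'_0 + Δσ = 38.874 + 43.7 = 82.574 kPa.
Normally consolidated clay, so the full stress increment lies on the virgin compression line:
S_c = C_c·H/(1+e₀)·log₁₀(σ'_f/σ'_0) = 0.26×5.9/(1+1.18)×log₁₀(82.574/38.874)
    = 0.70367 × 0.32718 = 0.2302 m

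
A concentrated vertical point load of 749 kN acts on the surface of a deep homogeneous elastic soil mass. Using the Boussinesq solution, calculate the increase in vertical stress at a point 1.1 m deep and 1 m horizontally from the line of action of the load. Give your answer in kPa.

Boussinesq vertical stress below a point load on an elastic half-space:
Δσ_z = 3P/(2πz²) · [1 + (r/z)²]^(−5/2)
r/z = 1/1.1 = 0.90909; [1+(r/z)²]^(−5/2) = 0.22181.
Δσ_z = 3×749/(2π×1.1²) × 0.22181 = 295.55 × 0.22181 = 65.56 kPa

Δσ_z ≈ 65.6 kPa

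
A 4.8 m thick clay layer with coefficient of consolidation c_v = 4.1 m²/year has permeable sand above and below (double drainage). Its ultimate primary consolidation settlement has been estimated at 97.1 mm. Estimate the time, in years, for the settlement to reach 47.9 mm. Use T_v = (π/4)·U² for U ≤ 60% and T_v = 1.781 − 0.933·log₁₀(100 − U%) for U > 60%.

Drainage path length: H_d = H/2 = 2.4 m (double drainage).
U = S(t)/S_ult = 47.9/97.1 = 0.4933.
U ≤ 60%: T_v = (π/4)·U² = (π/4)×0.49331² = 0.19113.
t = T_v·H_d²/c_v = 0.19113×2.4²/4.1 = 0.2685 years.

t ≈ 0.269 years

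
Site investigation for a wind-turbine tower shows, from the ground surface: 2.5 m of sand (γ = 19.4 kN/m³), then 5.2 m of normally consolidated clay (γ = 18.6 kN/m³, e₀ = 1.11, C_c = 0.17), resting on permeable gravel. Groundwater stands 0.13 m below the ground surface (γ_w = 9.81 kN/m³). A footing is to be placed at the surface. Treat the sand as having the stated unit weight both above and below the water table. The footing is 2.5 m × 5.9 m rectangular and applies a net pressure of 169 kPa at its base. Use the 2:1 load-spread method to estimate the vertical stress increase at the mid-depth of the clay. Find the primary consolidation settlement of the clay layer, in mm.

S_c ≈ 87.8 mm

Mid-depth of clay below the ground surface: z = 2.5 + 5.2/2 = 5.1 m.
Total vertical stress at mid-clay: σ_v = 19.4×2.5 + 18.6×2.6 = 96.86 kPa.
Pore pressure: u = 9.81×(5.1 − 0.13) = 48.756 kPa.
Initial effective stress: σ'_0 = σ_v − u = 96.86 − 48.756 = 48.104 kPa.
Stress increase at mid-clay by the 2:1 spreading method:
Δσ = qBL/((B+z)(L+z)) = 169×2.5×5.9/((2.5+5.1)(5.9+5.1)) = 29.818 kPa
Final effective stress: σ'_f = σ'_0 + Δσ = 48.104 + 29.818 = 77.922 kPa.
Normally consolidated clay, so the full stress increment lies on the virgin compression line:
S_c = C_c·H/(1+e₀)·log₁₀(σ'_f/σ'_0) = 0.17×5.2/(1+1.11)×log₁₀(77.922/48.104)
    = 0.41896 × 0.20948 = 0.08776 m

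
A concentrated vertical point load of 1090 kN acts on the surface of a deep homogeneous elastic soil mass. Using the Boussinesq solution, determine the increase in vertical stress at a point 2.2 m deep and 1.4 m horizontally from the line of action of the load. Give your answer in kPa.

Boussinesq vertical stress below a point load on an elastic half-space:
Δσ_z = 3P/(2πz²) · [1 + (r/z)²]^(−5/2)
r/z = 1.4/2.2 = 0.63636; [1+(r/z)²]^(−5/2) = 0.42741.
Δσ_z = 3×1090/(2π×2.2²) × 0.42741 = 107.53 × 0.42741 = 45.96 kPa

Δσ_z ≈ 46 kPa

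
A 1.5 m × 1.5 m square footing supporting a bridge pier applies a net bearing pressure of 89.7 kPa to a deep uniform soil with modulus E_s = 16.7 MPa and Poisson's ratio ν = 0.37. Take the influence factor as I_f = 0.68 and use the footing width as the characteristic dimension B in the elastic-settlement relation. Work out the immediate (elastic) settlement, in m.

S_e ≈ 0.00473 m

Immediate (elastic) settlement: S_e = q·B·(1−ν²)/E_s · I_f.
E_s = 16.7 MPa = 16700 kPa.
S_e = 89.7 × 1.5 × (1 − 0.37²) / 16700 × 0.68
    = 89.7 × 1.5 × 0.8631 / 16700 × 0.68
    = 0.004729 m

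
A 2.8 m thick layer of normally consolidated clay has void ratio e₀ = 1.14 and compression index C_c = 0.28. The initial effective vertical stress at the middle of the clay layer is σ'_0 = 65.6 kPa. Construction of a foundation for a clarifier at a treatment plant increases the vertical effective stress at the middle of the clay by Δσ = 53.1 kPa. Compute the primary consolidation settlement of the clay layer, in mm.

Final effective stress: σ'_f = σ'_0 + Δσ = 65.6 + 53.1 = 118.7 kPa.
Normally consolidated clay, so the full stress increment lies on the virgin compression line:
S_c = C_c·H/(1+e₀)·log₁₀(σ'_f/σ'_0) = 0.28×2.8/(1+1.14)×log₁₀(118.7/65.6)
    = 0.36636 × 0.25755 = 0.09436 m

S_c ≈ 94.4 mm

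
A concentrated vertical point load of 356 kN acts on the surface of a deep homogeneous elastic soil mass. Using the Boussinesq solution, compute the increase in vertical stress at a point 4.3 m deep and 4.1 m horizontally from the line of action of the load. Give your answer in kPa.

Δσ_z ≈ 1.83 kPa

Boussinesq vertical stress below a point load on an elastic half-space:
Δσ_z = 3P/(2πz²) · [1 + (r/z)²]^(−5/2)
r/z = 4.1/4.3 = 0.95349; [1+(r/z)²]^(−5/2) = 0.19857.
Δσ_z = 3×356/(2π×4.3²) × 0.19857 = 9.1929 × 0.19857 = 1.825 kPa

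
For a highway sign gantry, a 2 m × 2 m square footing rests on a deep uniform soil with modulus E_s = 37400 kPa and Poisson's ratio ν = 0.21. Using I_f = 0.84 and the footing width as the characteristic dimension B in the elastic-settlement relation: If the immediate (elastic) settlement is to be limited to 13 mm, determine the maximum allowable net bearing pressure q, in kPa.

q ≈ 303 kPa

S_e = q·B·(1−ν²)/E_s · I_f  ⇒  q = S_e·E_s / (B·(1−ν²)·I_f).
q = 0.013 × 37400 / (2 × 0.9559 × 0.84) = 302.8 kPa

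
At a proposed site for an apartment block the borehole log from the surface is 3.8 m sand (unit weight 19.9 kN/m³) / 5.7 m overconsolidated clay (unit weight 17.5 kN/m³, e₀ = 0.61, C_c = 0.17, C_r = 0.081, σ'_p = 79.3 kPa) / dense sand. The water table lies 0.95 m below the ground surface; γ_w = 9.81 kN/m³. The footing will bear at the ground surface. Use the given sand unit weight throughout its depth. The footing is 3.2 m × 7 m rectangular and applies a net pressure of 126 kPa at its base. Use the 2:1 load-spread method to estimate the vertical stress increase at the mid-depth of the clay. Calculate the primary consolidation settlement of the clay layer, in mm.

Mid-depth of clay below the ground surface: z = 3.8 + 5.7/2 = 6.65 m.
Total vertical stress at mid-clay: σ_v = 19.9×3.8 + 17.5×2.85 = 125.49 kPa.
Pore pressure: u = 9.81×(6.65 − 0.95) = 55.917 kPa.
Initial effective stress: σ'_0 = σ_v − u = 125.49 − 55.917 = 69.573 kPa.
Stress increase at mid-clay by the 2:1 spreading method:
Δσ = qBL/((B+z)(L+z)) = 126×3.2×7/((3.2+6.65)(7+6.65)) = 20.992 kPa
Final effective stress: σ'_f = 69.573 + 20.992 = 90.565 kPa.
σ'_f = 90.565 > σ'_p = 79.3 kPa, so the stress path crosses the preconsolidation pressure — recompression up to σ'_p, then virgin compression beyond:
S_c = H/(1+e₀)·[C_r·log₁₀(σ'_p/σ'_0) + C_c·log₁₀(σ'_f/σ'_p)]
    = 5.7/1.61 × [0.081×log₁₀(79.3/69.573) + 0.17×log₁₀(90.565/79.3)]
    = 3.5404 × [0.0046034 + 0.0098068] = 0.05102 m

S_c ≈ 51 mm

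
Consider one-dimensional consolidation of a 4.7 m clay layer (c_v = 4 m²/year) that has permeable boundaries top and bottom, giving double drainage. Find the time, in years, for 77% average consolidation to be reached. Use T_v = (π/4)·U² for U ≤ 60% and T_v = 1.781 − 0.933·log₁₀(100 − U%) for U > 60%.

t ≈ 0.705 years

Drainage path length: H_d = H/2 = 2.35 m (double drainage).
U > 60%: T_v = 1.781 − 0.933·log₁₀(100 − 77) = 0.51051.
t = T_v·H_d²/c_v = 0.51051×2.35²/4 = 0.7048 years.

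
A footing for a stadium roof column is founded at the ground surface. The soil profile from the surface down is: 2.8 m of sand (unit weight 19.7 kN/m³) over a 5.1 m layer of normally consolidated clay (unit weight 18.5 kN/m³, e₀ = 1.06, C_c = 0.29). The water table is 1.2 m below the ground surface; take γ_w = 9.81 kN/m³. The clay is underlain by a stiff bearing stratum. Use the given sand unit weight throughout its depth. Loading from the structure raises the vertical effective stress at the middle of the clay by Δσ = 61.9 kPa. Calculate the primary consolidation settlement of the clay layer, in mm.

Mid-depth of clay below the ground surface: z = 2.8 + 5.1/2 = 5.35 m.
Total vertical stress at mid-clay: σ_v = 19.7×2.8 + 18.5×2.55 = 102.33 kPa.
Pore pressure: u = 9.81×(5.35 − 1.2) = 40.712 kPa.
Initial effective stress: σ'_0 = σ_v − u = 102.33 − 40.712 = 61.618 kPa.
Final effective stress: σ'_f = σ'_0 + Δσ = 61.618 + 61.9 = 123.52 kPa.
Normally consolidated clay, so the full stress increment lies on the virgin compression line:
S_c = C_c·H/(1+e₀)·log₁₀(σ'_f/σ'_0) = 0.29×5.1/(1+1.06)×log₁₀(123.52/61.618)
    = 0.71796 × 0.30203 = 0.2168 m

S_c ≈ 217 mm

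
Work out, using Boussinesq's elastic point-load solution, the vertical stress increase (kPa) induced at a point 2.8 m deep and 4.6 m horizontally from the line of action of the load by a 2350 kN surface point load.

Boussinesq vertical stress below a point load on an elastic half-space:
Δσ_z = 3P/(2πz²) · [1 + (r/z)²]^(−5/2)
r/z = 4.6/2.8 = 1.6429; [1+(r/z)²]^(−5/2) = 0.038001.
Δσ_z = 3×2350/(2π×2.8²) × 0.038001 = 143.12 × 0.038001 = 5.439 kPa

Δσ_z ≈ 5.44 kPa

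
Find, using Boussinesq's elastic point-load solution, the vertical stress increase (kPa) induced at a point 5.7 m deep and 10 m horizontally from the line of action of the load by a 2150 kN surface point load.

Boussinesq vertical stress below a point load on an elastic half-space:
Δσ_z = 3P/(2πz²) · [1 + (r/z)²]^(−5/2)
r/z = 10/5.7 = 1.7544; [1+(r/z)²]^(−5/2) = 0.029779.
Δσ_z = 3×2150/(2π×5.7²) × 0.029779 = 31.596 × 0.029779 = 0.9409 kPa

Δσ_z ≈ 0.941 kPa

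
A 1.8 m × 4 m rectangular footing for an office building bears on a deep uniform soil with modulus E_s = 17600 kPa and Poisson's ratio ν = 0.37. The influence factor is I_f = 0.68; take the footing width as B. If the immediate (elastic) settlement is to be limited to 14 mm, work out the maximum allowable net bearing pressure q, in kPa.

S_e = q·B·(1−ν²)/E_s · I_f  ⇒  q = S_e·E_s / (B·(1−ν²)·I_f).
q = 0.014 × 17600 / (1.8 × 0.8631 × 0.68) = 233.2 kPa

q ≈ 233 kPa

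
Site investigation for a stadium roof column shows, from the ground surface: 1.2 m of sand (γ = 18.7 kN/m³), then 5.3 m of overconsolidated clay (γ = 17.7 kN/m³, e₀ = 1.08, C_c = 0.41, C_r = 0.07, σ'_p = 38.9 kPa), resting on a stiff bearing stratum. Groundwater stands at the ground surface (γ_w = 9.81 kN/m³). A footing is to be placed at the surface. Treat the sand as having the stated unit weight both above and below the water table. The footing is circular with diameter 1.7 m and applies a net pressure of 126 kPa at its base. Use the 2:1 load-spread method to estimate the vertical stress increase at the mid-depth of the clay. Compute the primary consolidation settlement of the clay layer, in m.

S_c ≈ 0.0658 m

Mid-depth of clay below the ground surface: z = 1.2 + 5.3/2 = 3.85 m.
Total vertical stress at mid-clay: σ_v = 18.7×1.2 + 17.7×2.65 = 69.345 kPa.
Pore pressure: u = 9.81×(3.85 − 0) = 37.769 kPa.
Initial effective stress: σ'_0 = σ_v − u = 69.345 − 37.769 = 31.576 kPa.
Stress increase at mid-clay by the 2:1 spreading method:
Δσ ≈ qD²/(D+z)² = 126×1.7²/(1.7+3.85)² = 11.822 kPa
Final effective stress: σ'_f = 31.576 + 11.822 = 43.398 kPa.
σ'_f = 43.398 > σ'_p = 38.9 kPa, so the stress path crosses the preconsolidation pressure — recompression up to σ'_p, then virgin compression beyond:
S_c = H/(1+e₀)·[C_r·log₁₀(σ'_p/σ'_0) + C_c·log₁₀(σ'_f/σ'_p)]
    = 5.3/2.08 × [0.07×log₁₀(38.9/31.576) + 0.41×log₁₀(43.398/38.9)]
    = 2.5481 × [0.0063415 + 0.019483] = 0.0658 m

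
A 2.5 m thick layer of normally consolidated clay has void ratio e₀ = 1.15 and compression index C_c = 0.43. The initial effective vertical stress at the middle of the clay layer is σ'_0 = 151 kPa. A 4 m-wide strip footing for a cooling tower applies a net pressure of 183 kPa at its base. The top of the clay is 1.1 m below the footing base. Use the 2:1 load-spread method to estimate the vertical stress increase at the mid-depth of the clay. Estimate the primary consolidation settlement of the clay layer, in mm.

Mid-depth of clay below the footing base: z = 1.1 + 2.5/2 = 2.35 m.
Stress increase at mid-clay by the 2:1 spreading method:
Δσ = qB/(B+z) = 183×4/(4+2.35) = 115.28 kPa
Final effective stress: σ'_f = σ'_0 + Δσ = 151 + 115.28 = 266.28 kPa.
Normally consolidated clay, so the full stress increment lies on the virgin compression line:
S_c = C_c·H/(1+e₀)·log₁₀(σ'_f/σ'_0) = 0.43×2.5/(1+1.15)×log₁₀(266.28/151)
    = 0.5 × 0.24636 = 0.1232 m

S_c ≈ 123 mm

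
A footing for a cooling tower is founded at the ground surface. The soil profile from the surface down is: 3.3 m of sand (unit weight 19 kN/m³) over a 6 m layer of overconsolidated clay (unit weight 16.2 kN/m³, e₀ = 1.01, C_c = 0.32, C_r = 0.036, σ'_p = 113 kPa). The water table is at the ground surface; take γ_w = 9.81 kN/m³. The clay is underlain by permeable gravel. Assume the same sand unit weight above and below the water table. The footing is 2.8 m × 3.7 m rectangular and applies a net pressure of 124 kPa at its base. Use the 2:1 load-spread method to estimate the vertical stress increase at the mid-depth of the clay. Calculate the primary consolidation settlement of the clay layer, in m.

S_c ≈ 0.0117 m

Mid-depth of clay below the ground surface: z = 3.3 + 6/2 = 6.3 m.
Total vertical stress at mid-clay: σ_v = 19×3.3 + 16.2×3 = 111.3 kPa.
Pore pressure: u = 9.81×(6.3 − 0) = 61.803 kPa.
Initial effective stress: σ'_0 = σ_v − u = 111.3 − 61.803 = 49.497 kPa.
Stress increase at mid-clay by the 2:1 spreading method:
Δσ = qBL/((B+z)(L+z)) = 124×2.8×3.7/((2.8+6.3)(3.7+6.3)) = 14.117 kPa
Final effective stress: σ'_f = 49.497 + 14.117 = 63.614 kPa.
σ'_f = 63.614 ≤ σ'_p = 113 kPa, so the clay remains overconsolidated and only the recompression index applies:
S_c = C_r·H/(1+e₀)·log₁₀(σ'_f/σ'_0) = 0.036×6/2.01×log₁₀(63.614/49.497)
    = 0.10746 × 0.10897 = 0.01171 m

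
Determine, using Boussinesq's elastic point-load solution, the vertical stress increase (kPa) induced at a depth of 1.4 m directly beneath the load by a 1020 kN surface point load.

Δσ_z ≈ 248 kPa

Boussinesq vertical stress below a point load on an elastic half-space:
Δσ_z = 3P/(2πz²) · [1 + (r/z)²]^(−5/2)
r/z = 0/1.4 = 0; [1+(r/z)²]^(−5/2) = 1.
Δσ_z = 3×1020/(2π×1.4²) × 1 = 248.48 × 1 = 248.5 kPa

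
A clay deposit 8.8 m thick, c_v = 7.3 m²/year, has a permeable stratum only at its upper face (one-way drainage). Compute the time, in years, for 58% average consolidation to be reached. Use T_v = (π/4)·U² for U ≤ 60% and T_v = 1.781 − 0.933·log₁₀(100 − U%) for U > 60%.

t ≈ 2.8 years

Drainage path length: H_d = H = 8.8 m (single drainage).
U ≤ 60%: T_v = (π/4)·U² = (π/4)×0.58² = 0.26421.
t = T_v·H_d²/c_v = 0.26421×8.8²/7.3 = 2.803 years.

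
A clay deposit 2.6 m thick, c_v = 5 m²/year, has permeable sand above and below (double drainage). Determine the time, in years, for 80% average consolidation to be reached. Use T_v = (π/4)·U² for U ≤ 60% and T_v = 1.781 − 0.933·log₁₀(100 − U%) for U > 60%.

t ≈ 0.192 years

Drainage path length: H_d = H/2 = 1.3 m (double drainage).
U > 60%: T_v = 1.781 − 0.933·log₁₀(100 − 80) = 0.56714.
t = T_v·H_d²/c_v = 0.56714×1.3²/5 = 0.1917 years.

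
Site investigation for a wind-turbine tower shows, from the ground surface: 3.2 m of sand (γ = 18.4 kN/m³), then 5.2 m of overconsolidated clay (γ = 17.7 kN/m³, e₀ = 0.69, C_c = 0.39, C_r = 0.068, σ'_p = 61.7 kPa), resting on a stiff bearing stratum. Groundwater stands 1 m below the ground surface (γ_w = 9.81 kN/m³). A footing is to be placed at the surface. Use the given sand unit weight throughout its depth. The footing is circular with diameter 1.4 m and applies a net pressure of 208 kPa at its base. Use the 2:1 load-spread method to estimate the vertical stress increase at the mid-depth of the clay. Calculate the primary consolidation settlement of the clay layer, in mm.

Mid-depth of clay below the ground surface: z = 3.2 + 5.2/2 = 5.8 m.
Total vertical stress at mid-clay: σ_v = 18.4×3.2 + 17.7×2.6 = 104.9 kPa.
Pore pressure: u = 9.81×(5.8 − 1) = 47.088 kPa.
Initial effective stress: σ'_0 = σ_v − u = 104.9 − 47.088 = 57.812 kPa.
Stress increase at mid-clay by the 2:1 spreading method:
Δσ ≈ qD²/(D+z)² = 208×1.4²/(1.4+5.8)² = 7.8642 kPa
Final effective stress: σ'_f = 57.812 + 7.8642 = 65.676 kPa.
σ'_f = 65.676 > σ'_p = 61.7 kPa, so the stress path crosses the preconsolidation pressure — recompression up to σ'_p, then virgin compression beyond:
S_c = H/(1+e₀)·[C_r·log₁₀(σ'_p/σ'_0) + C_c·log₁₀(σ'_f/σ'_p)]
    = 5.2/1.69 × [0.068×log₁₀(61.7/57.812) + 0.39×log₁₀(65.676/61.7)]
    = 3.0769 × [0.0019222 + 0.010577] = 0.03846 m

S_c ≈ 38.5 mm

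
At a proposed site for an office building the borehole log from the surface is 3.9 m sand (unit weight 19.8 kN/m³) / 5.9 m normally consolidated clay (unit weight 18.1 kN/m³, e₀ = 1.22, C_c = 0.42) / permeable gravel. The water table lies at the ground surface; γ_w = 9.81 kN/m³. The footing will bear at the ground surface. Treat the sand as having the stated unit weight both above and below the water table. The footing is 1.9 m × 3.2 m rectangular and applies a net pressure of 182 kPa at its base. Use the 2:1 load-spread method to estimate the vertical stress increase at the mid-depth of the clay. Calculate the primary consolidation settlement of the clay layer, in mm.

Mid-depth of clay below the ground surface: z = 3.9 + 5.9/2 = 6.85 m.
Total vertical stress at mid-clay: σ_v = 19.8×3.9 + 18.1×2.95 = 130.62 kPa.
Pore pressure: u = 9.81×(6.85 − 0) = 67.198 kPa.
Initial effective stress: σ'_0 = σ_v − u = 130.62 − 67.198 = 63.422 kPa.
Stress increase at mid-clay by the 2:1 spreading method:
Δσ = qBL/((B+z)(L+z)) = 182×1.9×3.2/((1.9+6.85)(3.2+6.85)) = 12.583 kPa
Final effective stress: σ'_f = σ'_0 + Δσ = 63.422 + 12.583 = 76.005 kPa.
Normally consolidated clay, so the full stress increment lies on the virgin compression line:
S_c = C_c·H/(1+e₀)·log₁₀(σ'_f/σ'_0) = 0.42×5.9/(1+1.22)×log₁₀(76.005/63.422)
    = 1.1162 × 0.078602 = 0.08774 m

S_c ≈ 87.7 mm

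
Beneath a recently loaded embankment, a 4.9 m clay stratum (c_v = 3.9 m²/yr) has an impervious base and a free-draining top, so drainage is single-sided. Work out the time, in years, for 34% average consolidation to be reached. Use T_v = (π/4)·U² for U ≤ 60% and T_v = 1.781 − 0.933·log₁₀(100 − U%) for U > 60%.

Drainage path length: H_d = H = 4.9 m (single drainage).
U ≤ 60%: T_v = (π/4)·U² = (π/4)×0.34² = 0.090792.
t = T_v·H_d²/c_v = 0.090792×4.9²/3.9 = 0.559 years.

t ≈ 0.559 years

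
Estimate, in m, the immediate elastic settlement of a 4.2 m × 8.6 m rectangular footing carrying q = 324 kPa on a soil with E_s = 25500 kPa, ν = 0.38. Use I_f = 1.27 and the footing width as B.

S_e ≈ 0.058 m

Immediate (elastic) settlement: S_e = q·B·(1−ν²)/E_s · I_f.
S_e = 324 × 4.2 × (1 − 0.38²) / 25500 × 1.27
    = 324 × 4.2 × 0.8556 / 25500 × 1.27
    = 0.05799 m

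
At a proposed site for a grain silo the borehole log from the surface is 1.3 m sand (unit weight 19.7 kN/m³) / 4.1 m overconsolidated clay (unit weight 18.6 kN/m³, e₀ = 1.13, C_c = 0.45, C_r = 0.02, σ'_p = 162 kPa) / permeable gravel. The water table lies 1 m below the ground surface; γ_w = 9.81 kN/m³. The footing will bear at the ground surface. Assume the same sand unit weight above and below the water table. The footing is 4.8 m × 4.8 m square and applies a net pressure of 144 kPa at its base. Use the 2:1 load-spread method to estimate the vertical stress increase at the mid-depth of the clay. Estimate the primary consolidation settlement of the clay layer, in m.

Mid-depth of clay below the ground surface: z = 1.3 + 4.1/2 = 3.35 m.
Total vertical stress at mid-clay: σ_v = 19.7×1.3 + 18.6×2.05 = 63.74 kPa.
Pore pressure: u = 9.81×(3.35 − 1) = 23.054 kPa.
Initial effective stress: σ'_0 = σ_v − u = 63.74 − 23.054 = 40.686 kPa.
Stress increase at mid-clay by the 2:1 spreading method:
Δσ = qBL/((B+z)(L+z)) = 144×4.8×4.8/((4.8+3.35)(4.8+3.35)) = 49.949 kPa
Final effective stress: σ'_f = 40.686 + 49.949 = 90.635 kPa.
σ'_f = 90.635 ≤ σ'_p = 162 kPa, so the clay remains overconsolidated and only the recompression index applies:
S_c = C_r·H/(1+e₀)·log₁₀(σ'_f/σ'_0) = 0.02×4.1/2.13×log₁₀(90.635/40.686)
    = 0.038498 × 0.34785 = 0.01339 m

S_c ≈ 0.0134 m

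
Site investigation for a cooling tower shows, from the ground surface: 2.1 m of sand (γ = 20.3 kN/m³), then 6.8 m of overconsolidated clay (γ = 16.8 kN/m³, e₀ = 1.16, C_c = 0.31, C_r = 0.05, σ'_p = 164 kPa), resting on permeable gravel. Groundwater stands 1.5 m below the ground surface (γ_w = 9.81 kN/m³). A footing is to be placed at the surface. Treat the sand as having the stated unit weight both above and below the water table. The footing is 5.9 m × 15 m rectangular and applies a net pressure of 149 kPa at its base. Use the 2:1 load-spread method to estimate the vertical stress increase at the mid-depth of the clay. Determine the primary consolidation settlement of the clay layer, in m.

Mid-depth of clay below the ground surface: z = 2.1 + 6.8/2 = 5.5 m.
Total vertical stress at mid-clay: σ_v = 20.3×2.1 + 16.8×3.4 = 99.75 kPa.
Pore pressure: u = 9.81×(5.5 − 1.5) = 39.24 kPa.
Initial effective stress: σ'_0 = σ_v − u = 99.75 − 39.24 = 60.51 kPa.
Stress increase at mid-clay by the 2:1 spreading method:
Δσ = qBL/((B+z)(L+z)) = 149×5.9×15/((5.9+5.5)(15+5.5)) = 56.425 kPa
Final effective stress: σ'_f = 60.51 + 56.425 = 116.94 kPa.
σ'_f = 116.94 ≤ σ'_p = 164 kPa, so the clay remains overconsolidated and only the recompression index applies:
S_c = C_r·H/(1+e₀)·log₁₀(σ'_f/σ'_0) = 0.05×6.8/2.16×log₁₀(116.94/60.51)
    = 0.15741 × 0.28614 = 0.04504 m

S_c ≈ 0.045 m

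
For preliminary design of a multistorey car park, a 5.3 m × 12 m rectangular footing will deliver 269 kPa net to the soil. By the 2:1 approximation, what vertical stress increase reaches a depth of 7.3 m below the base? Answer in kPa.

By the 2:1 method the load spreads at 1 horizontal : 2 vertical, so at depth z the loaded area has grown by z in each plan dimension:
Δσ = qBL/((B+z)(L+z)) = 269×5.3×12/((5.3+7.3)(12+7.3)) = 70.353 kPa

Δσ_z ≈ 70.4 kPa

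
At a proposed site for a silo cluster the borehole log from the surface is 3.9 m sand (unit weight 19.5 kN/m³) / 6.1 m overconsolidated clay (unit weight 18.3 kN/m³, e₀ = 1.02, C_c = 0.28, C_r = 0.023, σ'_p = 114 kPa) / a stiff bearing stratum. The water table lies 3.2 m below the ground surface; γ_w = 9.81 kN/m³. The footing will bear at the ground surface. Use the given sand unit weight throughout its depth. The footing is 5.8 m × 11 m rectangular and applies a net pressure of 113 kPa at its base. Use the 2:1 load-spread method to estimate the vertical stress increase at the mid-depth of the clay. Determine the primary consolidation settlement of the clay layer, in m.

S_c ≈ 0.0439 m

Mid-depth of clay below the ground surface: z = 3.9 + 6.1/2 = 6.95 m.
Total vertical stress at mid-clay: σ_v = 19.5×3.9 + 18.3×3.05 = 131.87 kPa.
Pore pressure: u = 9.81×(6.95 − 3.2) = 36.788 kPa.
Initial effective stress: σ'_0 = σ_v − u = 131.87 − 36.788 = 95.082 kPa.
Stress increase at mid-clay by the 2:1 spreading method:
Δσ = qBL/((B+z)(L+z)) = 113×5.8×11/((5.8+6.95)(11+6.95)) = 31.501 kPa
Final effective stress: σ'_f = 95.082 + 31.501 = 126.58 kPa.
σ'_f = 126.58 > σ'_p = 114 kPa, so the stress path crosses the preconsolidation pressure — recompression up to σ'_p, then virgin compression beyond:
S_c = H/(1+e₀)·[C_r·log₁₀(σ'_p/σ'_0) + C_c·log₁₀(σ'_f/σ'_p)]
    = 6.1/2.02 × [0.023×log₁₀(114/95.082) + 0.28×log₁₀(126.58/114)]
    = 3.0198 × [0.0018126 + 0.012729] = 0.04391 m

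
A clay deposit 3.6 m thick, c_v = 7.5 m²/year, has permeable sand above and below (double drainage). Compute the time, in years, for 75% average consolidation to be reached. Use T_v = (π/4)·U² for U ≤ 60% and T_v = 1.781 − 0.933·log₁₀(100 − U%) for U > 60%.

t ≈ 0.206 years

Drainage path length: H_d = H/2 = 1.8 m (double drainage).
U > 60%: T_v = 1.781 − 0.933·log₁₀(100 − 75) = 0.47672.
t = T_v·H_d²/c_v = 0.47672×1.8²/7.5 = 0.2059 years.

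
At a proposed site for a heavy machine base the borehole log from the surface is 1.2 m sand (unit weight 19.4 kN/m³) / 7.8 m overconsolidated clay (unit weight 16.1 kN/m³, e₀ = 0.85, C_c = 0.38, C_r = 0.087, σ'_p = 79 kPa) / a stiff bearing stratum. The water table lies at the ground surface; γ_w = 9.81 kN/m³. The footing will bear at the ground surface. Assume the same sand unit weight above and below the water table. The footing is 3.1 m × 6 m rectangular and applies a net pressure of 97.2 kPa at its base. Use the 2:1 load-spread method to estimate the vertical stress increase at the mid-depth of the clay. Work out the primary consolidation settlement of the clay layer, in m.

Mid-depth of clay below the ground surface: z = 1.2 + 7.8/2 = 5.1 m.
Total vertical stress at mid-clay: σ_v = 19.4×1.2 + 16.1×3.9 = 86.07 kPa.
Pore pressure: u = 9.81×(5.1 − 0) = 50.031 kPa.
Initial effective stress: σ'_0 = σ_v − u = 86.07 − 50.031 = 36.039 kPa.
Stress increase at mid-clay by the 2:1 spreading method:
Δσ = qBL/((B+z)(L+z)) = 97.2×3.1×6/((3.1+5.1)(6+5.1)) = 19.863 kPa
Final effective stress: σ'_f = 36.039 + 19.863 = 55.902 kPa.
σ'_f = 55.902 ≤ σ'_p = 79 kPa, so the clay remains overconsolidated and only the recompression index applies:
S_c = C_r·H/(1+e₀)·log₁₀(σ'_f/σ'_0) = 0.087×7.8/1.85×log₁₀(55.902/36.039)
    = 0.36681 × 0.19065 = 0.06993 m

S_c ≈ 0.0699 m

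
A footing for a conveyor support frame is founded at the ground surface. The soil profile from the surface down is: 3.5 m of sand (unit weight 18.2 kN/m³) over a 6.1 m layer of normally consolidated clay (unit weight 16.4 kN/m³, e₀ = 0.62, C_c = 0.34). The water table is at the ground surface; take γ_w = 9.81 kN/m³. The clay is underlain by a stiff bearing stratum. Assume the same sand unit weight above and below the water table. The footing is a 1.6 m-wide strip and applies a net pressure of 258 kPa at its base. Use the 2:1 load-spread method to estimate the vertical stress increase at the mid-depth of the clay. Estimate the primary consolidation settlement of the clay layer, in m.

Mid-depth of clay below the ground surface: z = 3.5 + 6.1/2 = 6.55 m.
Total vertical stress at mid-clay: σ_v = 18.2×3.5 + 16.4×3.05 = 113.72 kPa.
Pore pressure: u = 9.81×(6.55 − 0) = 64.255 kPa.
Initial effective stress: σ'_0 = σ_v − u = 113.72 − 64.255 = 49.465 kPa.
Stress increase at mid-clay by the 2:1 spreading method:
Δσ = qB/(B+z) = 258×1.6/(1.6+6.55) = 50.65 kPa
Final effective stress: σ'_f = σ'_0 + Δσ = 49.465 + 50.65 = 100.12 kPa.
Normally consolidated clay, so the full stress increment lies on the virgin compression line:
S_c = C_c·H/(1+e₀)·log₁₀(σ'_f/σ'_0) = 0.34×6.1/(1+0.62)×log₁₀(100.12/49.465)
    = 1.2802 × 0.30622 = 0.392 m

S_c ≈ 0.392 m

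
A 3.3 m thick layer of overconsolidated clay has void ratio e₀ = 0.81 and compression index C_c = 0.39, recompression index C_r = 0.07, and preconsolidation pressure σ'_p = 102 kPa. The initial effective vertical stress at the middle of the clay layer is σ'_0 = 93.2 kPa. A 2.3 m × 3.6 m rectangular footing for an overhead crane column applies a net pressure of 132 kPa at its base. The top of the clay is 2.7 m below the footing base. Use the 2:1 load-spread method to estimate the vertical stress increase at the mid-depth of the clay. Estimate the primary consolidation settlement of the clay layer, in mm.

S_c ≈ 39 mm

Mid-depth of clay below the footing base: z = 2.7 + 3.3/2 = 4.35 m.
Stress increase at mid-clay by the 2:1 spreading method:
Δσ = qBL/((B+z)(L+z)) = 132×2.3×3.6/((2.3+4.35)(3.6+4.35)) = 20.674 kPa
Final effective stress: σ'_f = 93.2 + 20.674 = 113.87 kPa.
σ'_f = 113.87 > σ'_p = 102 kPa, so the stress path crosses the preconsolidation pressure — recompression up to σ'_p, then virgin compression beyond:
S_c = H/(1+e₀)·[C_r·log₁₀(σ'_p/σ'_0) + C_c·log₁₀(σ'_f/σ'_p)]
    = 3.3/1.81 × [0.07×log₁₀(102/93.2) + 0.39×log₁₀(113.87/102)]
    = 1.8232 × [0.0027429 + 0.018646] = 0.039 m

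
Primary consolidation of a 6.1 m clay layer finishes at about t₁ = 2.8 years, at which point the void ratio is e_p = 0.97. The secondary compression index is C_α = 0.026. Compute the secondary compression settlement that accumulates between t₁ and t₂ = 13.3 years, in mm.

S_s ≈ 54.5 mm

Secondary compression: S_s = C_α·H/(1+e_p)·log₁₀(t₂/t₁)
S_s = 0.026×6.1/(1+0.97)×log₁₀(13.3/2.8)
    = 0.08051 × 0.6767 = 0.05448 m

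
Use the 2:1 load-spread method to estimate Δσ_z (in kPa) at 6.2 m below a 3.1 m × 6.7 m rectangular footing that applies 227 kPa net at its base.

By the 2:1 method the load spreads at 1 horizontal : 2 vertical, so at depth z the loaded area has grown by z in each plan dimension:
Δσ = qBL/((B+z)(L+z)) = 227×3.1×6.7/((3.1+6.2)(6.7+6.2)) = 39.3 kPa

Δσ_z ≈ 39.3 kPa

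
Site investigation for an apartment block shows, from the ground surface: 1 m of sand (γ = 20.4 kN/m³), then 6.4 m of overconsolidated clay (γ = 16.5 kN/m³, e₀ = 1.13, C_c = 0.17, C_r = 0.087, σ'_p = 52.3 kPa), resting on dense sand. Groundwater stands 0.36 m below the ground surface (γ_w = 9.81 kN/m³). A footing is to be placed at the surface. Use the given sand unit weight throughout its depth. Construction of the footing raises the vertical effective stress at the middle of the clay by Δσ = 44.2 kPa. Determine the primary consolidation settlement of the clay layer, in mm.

S_c ≈ 137 mm

Mid-depth of clay below the ground surface: z = 1 + 6.4/2 = 4.2 m.
Total vertical stress at mid-clay: σ_v = 20.4×1 + 16.5×3.2 = 73.2 kPa.
Pore pressure: u = 9.81×(4.2 − 0.36) = 37.67 kPa.
Initial effective stress: σ'_0 = σ_v − u = 73.2 − 37.67 = 35.53 kPa.
Final effective stress: σ'_f = 35.53 + 44.2 = 79.73 kPa.
σ'_f = 79.73 > σ'_p = 52.3 kPa, so the stress path crosses the preconsolidation pressure — recompression up to σ'_p, then virgin compression beyond:
S_c = H/(1+e₀)·[C_r·log₁₀(σ'_p/σ'_0) + C_c·log₁₀(σ'_f/σ'_p)]
    = 6.4/2.13 × [0.087×log₁₀(52.3/35.53) + 0.17×log₁₀(79.73/52.3)]
    = 3.0047 × [0.014608 + 0.03113] = 0.1374 m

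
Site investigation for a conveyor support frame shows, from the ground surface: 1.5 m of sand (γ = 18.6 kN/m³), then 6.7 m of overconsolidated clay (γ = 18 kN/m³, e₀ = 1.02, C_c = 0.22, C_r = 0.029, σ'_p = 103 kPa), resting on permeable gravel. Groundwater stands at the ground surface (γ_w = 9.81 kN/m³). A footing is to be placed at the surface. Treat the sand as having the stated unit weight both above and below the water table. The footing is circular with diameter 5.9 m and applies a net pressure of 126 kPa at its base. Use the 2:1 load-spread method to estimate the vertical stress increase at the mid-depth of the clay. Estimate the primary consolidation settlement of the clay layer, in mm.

S_c ≈ 27.6 mm

Mid-depth of clay below the ground surface: z = 1.5 + 6.7/2 = 4.85 m.
Total vertical stress at mid-clay: σ_v = 18.6×1.5 + 18×3.35 = 88.2 kPa.
Pore pressure: u = 9.81×(4.85 − 0) = 47.578 kPa.
Initial effective stress: σ'_0 = σ_v − u = 88.2 − 47.578 = 40.622 kPa.
Stress increase at mid-clay by the 2:1 spreading method:
Δσ ≈ qD²/(D+z)² = 126×5.9²/(5.9+4.85)² = 37.954 kPa
Final effective stress: σ'_f = 40.622 + 37.954 = 78.576 kPa.
σ'_f = 78.576 ≤ σ'_p = 103 kPa, so the clay remains overconsolidated and only the recompression index applies:
S_c = C_r·H/(1+e₀)·log₁₀(σ'_f/σ'_0) = 0.029×6.7/2.02×log₁₀(78.576/40.622)
    = 0.096187 × 0.28653 = 0.02756 m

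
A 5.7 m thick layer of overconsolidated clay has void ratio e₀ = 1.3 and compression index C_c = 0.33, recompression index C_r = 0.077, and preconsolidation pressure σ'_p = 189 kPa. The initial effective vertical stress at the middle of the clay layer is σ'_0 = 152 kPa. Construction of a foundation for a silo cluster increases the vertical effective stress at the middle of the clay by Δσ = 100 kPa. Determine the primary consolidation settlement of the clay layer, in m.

S_c ≈ 0.12 m

Final effective stress: σ'_f = 152 + 100 = 252 kPa.
σ'_f = 252 > σ'_p = 189 kPa, so the stress path crosses the preconsolidation pressure — recompression up to σ'_p, then virgin compression beyond:
S_c = H/(1+e₀)·[C_r·log₁₀(σ'_p/σ'_0) + C_c·log₁₀(σ'_f/σ'_p)]
    = 5.7/2.3 × [0.077×log₁₀(189/152) + 0.33×log₁₀(252/189)]
    = 2.4783 × [0.0072856 + 0.04123] = 0.1202 m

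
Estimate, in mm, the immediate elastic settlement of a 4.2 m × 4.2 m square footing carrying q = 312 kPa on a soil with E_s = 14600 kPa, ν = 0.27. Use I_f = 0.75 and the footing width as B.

Immediate (elastic) settlement: S_e = q·B·(1−ν²)/E_s · I_f.
S_e = 312 × 4.2 × (1 − 0.27²) / 14600 × 0.75
    = 312 × 4.2 × 0.9271 / 14600 × 0.75
    = 0.06241 m = 62.41 mm

S_e ≈ 62.4 mm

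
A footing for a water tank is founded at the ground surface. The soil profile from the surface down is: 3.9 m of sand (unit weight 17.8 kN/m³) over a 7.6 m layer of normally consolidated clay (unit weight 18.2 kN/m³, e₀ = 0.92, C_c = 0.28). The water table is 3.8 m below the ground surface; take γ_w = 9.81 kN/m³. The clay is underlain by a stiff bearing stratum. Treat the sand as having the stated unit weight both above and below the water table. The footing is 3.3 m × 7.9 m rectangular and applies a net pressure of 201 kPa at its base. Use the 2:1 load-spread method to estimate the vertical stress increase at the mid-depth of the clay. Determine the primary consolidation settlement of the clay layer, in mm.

S_c ≈ 128 mm

Mid-depth of clay below the ground surface: z = 3.9 + 7.6/2 = 7.7 m.
Total vertical stress at mid-clay: σ_v = 17.8×3.9 + 18.2×3.8 = 138.58 kPa.
Pore pressure: u = 9.81×(7.7 − 3.8) = 38.259 kPa.
Initial effective stress: σ'_0 = σ_v − u = 138.58 − 38.259 = 100.32 kPa.
Stress increase at mid-clay by the 2:1 spreading method:
Δσ = qBL/((B+z)(L+z)) = 201×3.3×7.9/((3.3+7.7)(7.9+7.7)) = 30.537 kPa
Final effective stress: σ'_f = σ'_0 + Δσ = 100.32 + 30.537 = 130.86 kPa.
Normally consolidated clay, so the full stress increment lies on the virgin compression line:
S_c = C_c·H/(1+e₀)·log₁₀(σ'_f/σ'_0) = 0.28×7.6/(1+0.92)×log₁₀(130.86/100.32)
    = 1.1083 × 0.11542 = 0.1279 m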